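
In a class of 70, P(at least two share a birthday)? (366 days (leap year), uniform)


P(all different) = Π(366-i)/366 for i=0..69
= 0.000858
P(match) = 1 - 0.000858 = 0.999142

P ≈ 0.9991 ≈ 99.91%


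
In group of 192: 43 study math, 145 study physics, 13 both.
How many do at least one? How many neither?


|A∪B| = 43+145-13 = 175
Neither = 192-175 = 17

At least one: 175; Neither: 17


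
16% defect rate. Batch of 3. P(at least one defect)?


P(all good) = (21/25)^3 = 9261/15625
P(≥1 defect) = 6364/15625

P = 6364/15625 ≈ 40.73%


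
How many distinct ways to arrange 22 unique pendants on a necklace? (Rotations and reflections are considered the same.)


Free circular arrangements: rotations and reflections both identified.
(n-1)!/2 = 21!/2 = 51090942171709440000/2 = 25545471085854720000

25545471085854720000


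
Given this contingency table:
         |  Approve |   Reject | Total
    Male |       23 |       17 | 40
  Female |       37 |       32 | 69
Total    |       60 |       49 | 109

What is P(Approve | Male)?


P(Approve | Male) = 23/(23+17) = 23/40

P(Approve|Male) = 23/40 ≈ 57.50%


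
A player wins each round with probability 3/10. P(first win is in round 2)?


Geometric: P(X=2) = (1-p)^(k-1)×p = (7/10)^1×3/10 = 21/100

P(X=2) = 21/100 ≈ 21.00%


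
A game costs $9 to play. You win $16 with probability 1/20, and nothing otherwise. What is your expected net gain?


E[gain] = (16-9)×1/20 + (-9)×19/20
= 7/20 - 171/20 = -41/5

Expected net gain = $-41/5 ≈ $-8.20


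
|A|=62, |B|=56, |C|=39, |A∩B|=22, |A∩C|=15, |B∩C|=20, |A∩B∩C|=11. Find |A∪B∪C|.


|A∪B∪C| = 62+56+39-22-15-20+11 = 111

|A∪B∪C| = 111


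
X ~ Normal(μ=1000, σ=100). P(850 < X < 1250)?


z₁=(850-1000)/100=-1.5, z₂=(1250-1000)/100=2.5
P = Φ(2.5) - Φ(-1.5) = 0.993790 - 0.066807 = 0.926983 ≈ 0.9270

P(850 < X < 1250) ≈ 0.9270


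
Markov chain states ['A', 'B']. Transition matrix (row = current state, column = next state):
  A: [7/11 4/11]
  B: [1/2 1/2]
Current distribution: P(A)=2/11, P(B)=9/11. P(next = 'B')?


P(next=B) = Σᵢ P(now=i)×P(i→B)
= 2/11×4/11 + 9/11×1/2
= 8/121 + 9/22 = 115/242

P = 115/242 ≈ 0.4752


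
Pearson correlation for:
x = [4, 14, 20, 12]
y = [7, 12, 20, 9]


n=4, Σx=50, Σy=48, Σxy=704, Σx²=756, Σy²=674
r = (4×704 - 50×48)/√((4×756 - 50²)(4×674 - 48²))
= 416/√(524×392) = 416/√205408 ≈ 416/453.2196 ≈ 0.9179

r ≈ 0.9179


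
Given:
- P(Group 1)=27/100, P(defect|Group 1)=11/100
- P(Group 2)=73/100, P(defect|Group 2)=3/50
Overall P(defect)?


P(B) = Σ P(B|Aᵢ)×P(Aᵢ)
  11/100×27/100 = 297/10000
  3/50×73/100 = 219/5000
Sum = 147/2000

P(defect) = 147/2000 ≈ 7.35%


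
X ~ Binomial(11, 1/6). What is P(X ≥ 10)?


P(X ≥ 10) = Σ P(X=i) for i=10..11
P(X=10) = 55/362797056
P(X=11) = 1/362797056
Sum = 7/45349632

P(X ≥ 10) = 7/45349632 ≈ 0.00%


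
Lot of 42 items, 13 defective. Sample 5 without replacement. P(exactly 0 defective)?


Hypergeometric: C(13,0)×C(29,5)/C(42,5)
= 1×118755/850668 = 435/3116

P(X=0) = 435/3116 ≈ 13.96%


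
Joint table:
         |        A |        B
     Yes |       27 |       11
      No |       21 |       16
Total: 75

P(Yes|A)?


P(Yes|A) = 27/(27+21) = 27/48 = 9/16

P = 9/16 ≈ 56.25%


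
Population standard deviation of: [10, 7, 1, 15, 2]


Mean = 35/5 = 7
  (10-7)²=9
  (7-7)²=0
  (1-7)²=36
  (15-7)²=64
  (2-7)²=25
Σ(x-μ)² = 134
σ² = 134/5

σ = √(134/5) ≈ 5.1769


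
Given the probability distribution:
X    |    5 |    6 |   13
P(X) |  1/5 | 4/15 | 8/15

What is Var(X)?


E[X] = 143/15
E[X²] = 1571/15
Var(X) = E[X²] - (E[X])² = 1571/15 - 20449/225 = 3116/225

Var(X) = 3116/225 ≈ 13.8489


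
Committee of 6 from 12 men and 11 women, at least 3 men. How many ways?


Count by #men:
  3M,3W: C(12,3)×C(11,3)=36300
  4M,2W: C(12,4)×C(11,2)=27225
  5M,1W: C(12,5)×C(11,1)=8712
  6M,0W: C(12,6)×C(11,0)=924
Total = 73161

73161


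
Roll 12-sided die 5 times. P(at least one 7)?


P(no 7)^5 = (11/12)^5 = 161051/248832
P(≥1) = 1 - 161051/248832 = 87781/248832

P = 87781/248832 ≈ 35.28%


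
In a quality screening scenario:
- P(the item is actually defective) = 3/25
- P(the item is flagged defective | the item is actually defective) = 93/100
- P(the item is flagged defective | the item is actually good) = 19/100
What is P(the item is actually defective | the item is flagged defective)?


Using Bayes' theorem:
P(A|B) = P(B|A)·P(A) / P(B)

P(the item is flagged defective) = 93/100 × 3/25 + 19/100 × 22/25
= 279/2500 + 209/1250 = 697/2500

P(the item is actually defective|the item is flagged defective) = (279/2500) / (697/2500) = 279/697

P(the item is actually defective|the item is flagged defective) = 279/697 ≈ 40.03%


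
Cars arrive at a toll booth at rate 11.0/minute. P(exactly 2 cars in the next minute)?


Poisson(λ=11.0): P(X=2) = e^(-λ)×λ^k/k!
= e^(-11.0) × 11.0^2 / 2!
≈ 1.670170079e-05 × 121 / 2 ≈ 0.001010

P(X=2) ≈ 0.001010 ≈ 0.10%


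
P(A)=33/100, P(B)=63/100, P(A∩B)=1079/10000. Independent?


P(A)×P(B) = 2079/10000
P(A∩B) = 1079/10000
Not equal → NOT independent

No, not independent


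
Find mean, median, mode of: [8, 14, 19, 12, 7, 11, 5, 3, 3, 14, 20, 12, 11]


Sorted: [3, 3, 5, 7, 8, 11, 11, 12, 12, 14, 14, 19, 20]
Mean = 139/13
Median = 11
Freq: {8: 1, 14: 2, 19: 1, 12: 2, 7: 1, 11: 2, 5: 1, 3: 2, 20: 1}
Mode: [3, 11, 12, 14]

Mean=139/13, Median=11, Mode=[3, 11, 12, 14]


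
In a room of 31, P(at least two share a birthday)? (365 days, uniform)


P(all different) = Π(365-i)/365 for i=0..30
= 0.269545
P(match) = 1 - 0.269545 = 0.730455

P ≈ 0.7305 ≈ 73.05%


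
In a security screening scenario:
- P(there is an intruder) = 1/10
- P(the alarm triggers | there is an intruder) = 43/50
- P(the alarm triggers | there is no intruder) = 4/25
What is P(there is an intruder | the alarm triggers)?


Using Bayes' theorem:
P(A|B) = P(B|A)·P(A) / P(B)

P(the alarm triggers) = 43/50 × 1/10 + 4/25 × 9/10
= 43/500 + 18/125 = 23/100

P(there is an intruder|the alarm triggers) = (43/500) / (23/100) = 43/115

P(there is an intruder|the alarm triggers) = 43/115 ≈ 37.39%


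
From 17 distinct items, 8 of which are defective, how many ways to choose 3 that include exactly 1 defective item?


Choose 1 of the 8 defective items and 2 of the other 9 items:
C(8,1)×C(9,2) = 8×36 = 288

288


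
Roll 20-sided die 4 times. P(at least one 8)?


P(no 8)^4 = (19/20)^4 = 130321/160000
P(≥1) = 1 - 130321/160000 = 29679/160000

P = 29679/160000 ≈ 18.55%


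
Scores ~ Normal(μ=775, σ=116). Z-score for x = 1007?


z = (x - μ)/σ = (1007 - 775)/116 = 2.0

z = 2.0


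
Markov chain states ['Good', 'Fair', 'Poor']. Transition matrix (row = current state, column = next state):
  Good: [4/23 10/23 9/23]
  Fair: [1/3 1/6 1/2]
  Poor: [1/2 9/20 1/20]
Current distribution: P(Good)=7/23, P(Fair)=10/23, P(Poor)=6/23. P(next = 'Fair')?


P(next=Fair) = Σᵢ P(now=i)×P(i→Fair)
= 7/23×10/23 + 10/23×1/6 + 6/23×9/20
= 70/529 + 5/69 + 27/230 = 5113/15870

P = 5113/15870 ≈ 0.3222


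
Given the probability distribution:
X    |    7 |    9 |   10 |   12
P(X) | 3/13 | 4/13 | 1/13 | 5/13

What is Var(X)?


E[X] = 127/13
E[X²] = 1291/13
Var(X) = E[X²] - (E[X])² = 1291/13 - 16129/169 = 654/169

Var(X) = 654/169 ≈ 3.8698


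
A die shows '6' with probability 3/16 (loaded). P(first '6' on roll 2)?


Geometric: P(X=2) = (1-p)^(k-1)×p = (13/16)^1×3/16 = 39/256

P(X=2) = 39/256 ≈ 15.23%


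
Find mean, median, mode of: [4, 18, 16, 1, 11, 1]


Sorted: [1, 1, 4, 11, 16, 18]
Mean = 51/6 = 17/2
Median = 15/2
Freq: {4: 1, 18: 1, 16: 1, 1: 2, 11: 1}
Mode: [1]

Mean=17/2, Median=15/2, Mode=1


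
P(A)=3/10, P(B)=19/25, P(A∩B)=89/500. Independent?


P(A)×P(B) = 57/250
P(A∩B) = 89/500
Not equal → NOT independent

No, not independent


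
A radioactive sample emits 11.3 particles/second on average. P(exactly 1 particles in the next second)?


Poisson(λ=11.3): P(X=1) = e^(-λ)×λ^k/k!
= e^(-11.3) × 11.3^1 / 1!
≈ 1.237292426e-05 × 11.3 / 1 ≈ 0.000140

P(X=1) ≈ 0.000140 ≈ 0.01%


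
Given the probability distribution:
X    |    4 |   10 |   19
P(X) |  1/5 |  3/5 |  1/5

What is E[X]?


E[X] = Σ x·P(X=x)
= (4)×(1/5) + (10)×(3/5) + (19)×(1/5)
= 53/5

E[X] = 53/5


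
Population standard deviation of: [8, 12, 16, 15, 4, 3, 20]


Mean = 78/7
  (8-78/7)²=484/49
  (12-78/7)²=36/49
  (16-78/7)²=1156/49
  (15-78/7)²=729/49
  (4-78/7)²=2500/49
  (3-78/7)²=3249/49
  (20-78/7)²=3844/49
Σ(x-μ)² = 1714/7
σ² = (1714/7)/7 = 1714/49

σ = √(1714/49) ≈ 5.9144


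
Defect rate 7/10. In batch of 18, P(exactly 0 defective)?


Binomial: P(X=0) = C(18,0)×p^0×(1-p)^18
= 1 × 1 × 387420489/1000000000000000000 = 387420489/1000000000000000000

P(X=0) = 387420489/1000000000000000000 ≈ 0.00%


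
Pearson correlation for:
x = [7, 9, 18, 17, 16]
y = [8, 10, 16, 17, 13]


n=5, Σx=67, Σy=64, Σxy=931, Σx²=999, Σy²=878
r = (5×931 - 67×64)/√((5×999 - 67²)(5×878 - 64²))
= 367/√(506×294) = 367/√148764 ≈ 367/385.6994 ≈ 0.9515

r ≈ 0.9515


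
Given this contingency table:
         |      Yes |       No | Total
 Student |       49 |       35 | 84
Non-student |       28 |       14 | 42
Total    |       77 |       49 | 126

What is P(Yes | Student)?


P(Yes | Student) = 49/(49+35) = 49/84 = 7/12

P(Yes|Student) = 7/12 ≈ 58.33%


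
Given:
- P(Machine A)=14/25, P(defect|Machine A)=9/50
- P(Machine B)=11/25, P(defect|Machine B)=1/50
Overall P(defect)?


P(B) = Σ P(B|Aᵢ)×P(Aᵢ)
  9/50×14/25 = 63/625
  1/50×11/25 = 11/1250
Sum = 137/1250

P(defect) = 137/1250 ≈ 10.96%


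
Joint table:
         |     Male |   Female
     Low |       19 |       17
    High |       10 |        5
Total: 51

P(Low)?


P(Low) = (19+17)/51 = 36/51 = 12/17

P(Low) = 12/17 ≈ 70.59%


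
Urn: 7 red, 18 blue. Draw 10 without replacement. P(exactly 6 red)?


Hypergeometric: C(7,6)×C(18,4)/C(25,10)
= 7×3060/3268760 = 63/9614

P(X=6) = 63/9614 ≈ 0.66%


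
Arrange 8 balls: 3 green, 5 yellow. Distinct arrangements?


8!/(3!×5!) = 56

56


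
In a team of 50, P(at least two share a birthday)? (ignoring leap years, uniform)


P(all different) = Π(365-i)/365 for i=0..49
= 0.029626
P(match) = 1 - 0.029626 = 0.970374

P ≈ 0.9704 ≈ 97.04%


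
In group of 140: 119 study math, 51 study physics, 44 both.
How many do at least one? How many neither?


|A∪B| = 119+51-44 = 126
Neither = 140-126 = 14

At least one: 126; Neither: 14


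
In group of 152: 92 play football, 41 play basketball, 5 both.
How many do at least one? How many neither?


|A∪B| = 92+41-5 = 128
Neither = 152-128 = 24

At least one: 128; Neither: 24


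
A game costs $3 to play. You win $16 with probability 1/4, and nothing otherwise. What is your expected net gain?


E[gain] = (16-3)×1/4 + (-3)×3/4
= 13/4 - 9/4 = 1

Expected net gain = $1 ≈ $1.00


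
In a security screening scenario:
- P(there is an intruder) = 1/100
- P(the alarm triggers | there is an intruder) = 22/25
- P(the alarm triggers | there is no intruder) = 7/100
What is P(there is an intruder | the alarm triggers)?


Using Bayes' theorem:
P(A|B) = P(B|A)·P(A) / P(B)

P(the alarm triggers) = 22/25 × 1/100 + 7/100 × 99/100
= 11/1250 + 693/10000 = 781/10000

P(there is an intruder|the alarm triggers) = (11/1250) / (781/10000) = 8/71

P(there is an intruder|the alarm triggers) = 8/71 ≈ 11.27%


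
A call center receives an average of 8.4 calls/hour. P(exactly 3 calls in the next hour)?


Poisson(λ=8.4): P(X=3) = e^(-λ)×λ^k/k!
= e^(-8.4) × 8.4^3 / 3!
≈ 0.0002248673242 × 592.704 / 6 ≈ 0.022213

P(X=3) ≈ 0.022213 ≈ 2.22%


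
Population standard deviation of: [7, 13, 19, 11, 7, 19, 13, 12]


Mean = 101/8
  (7-101/8)²=2025/64
  (13-101/8)²=9/64
  (19-101/8)²=2601/64
  (11-101/8)²=169/64
  (7-101/8)²=2025/64
  (19-101/8)²=2601/64
  (13-101/8)²=9/64
  (12-101/8)²=25/64
Σ(x-μ)² = 1183/8
σ² = (1183/8)/8 = 1183/64

σ = √(1183/64) ≈ 4.2993


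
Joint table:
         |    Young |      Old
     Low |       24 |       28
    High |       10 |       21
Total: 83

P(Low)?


P(Low) = (24+28)/83 = 52/83

P(Low) = 52/83 ≈ 62.65%


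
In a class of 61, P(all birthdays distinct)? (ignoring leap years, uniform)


P(all different) = Π(365-i)/365 for i=0..60
= (365/365)×(364/365)×...×(305/365)
= 0.004911

P ≈ 0.0049 ≈ 0.49%


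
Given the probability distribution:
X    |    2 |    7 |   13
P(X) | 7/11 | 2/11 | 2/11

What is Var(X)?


E[X] = 54/11
E[X²] = 464/11
Var(X) = E[X²] - (E[X])² = 464/11 - 2916/121 = 2188/121

Var(X) = 2188/121 ≈ 18.0826


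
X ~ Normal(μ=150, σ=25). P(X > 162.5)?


z = (162.5-150)/25 = 0.5
P(X > 162.5) = 1 - P(Z ≤ 0.5) = 1 - 0.6915 = 0.3085

P(X > 162.5) ≈ 0.3085


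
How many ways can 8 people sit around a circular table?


Circular arrangements of 8 distinct objects: fix one position to break rotational symmetry.
(n-1)! = 7! = 5040

5040


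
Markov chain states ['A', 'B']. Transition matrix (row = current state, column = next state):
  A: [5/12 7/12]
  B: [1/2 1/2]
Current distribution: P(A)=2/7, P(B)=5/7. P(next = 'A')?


P(next=A) = Σᵢ P(now=i)×P(i→A)
= 2/7×5/12 + 5/7×1/2
= 5/42 + 5/14 = 10/21

P = 10/21 ≈ 0.4762


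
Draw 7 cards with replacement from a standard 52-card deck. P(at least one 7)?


P(not a 7) = 48/52 = 12/13
P(none in 7 draws) = (12/13)^7 = 35831808/62748517
P(≥1 7) = 1 - 35831808/62748517 = 26916709/62748517

P = 26916709/62748517 ≈ 42.90%


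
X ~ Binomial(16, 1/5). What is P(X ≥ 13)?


P(X ≥ 13) = Σ P(X=i) for i=13..16
P(X=13) = 7168/30517578125
P(X=14) = 384/30517578125
P(X=15) = 64/152587890625
P(X=16) = 1/152587890625
Sum = 1513/6103515625

P(X ≥ 13) = 1513/6103515625 ≈ 0.00%


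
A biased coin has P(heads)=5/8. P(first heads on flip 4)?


Geometric: P(X=4) = (1-p)^(k-1)×p = (3/8)^3×5/8 = 135/4096

P(X=4) = 135/4096 ≈ 3.30%


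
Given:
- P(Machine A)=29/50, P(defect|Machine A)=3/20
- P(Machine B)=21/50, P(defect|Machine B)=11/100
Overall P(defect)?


P(B) = Σ P(B|Aᵢ)×P(Aᵢ)
  3/20×29/50 = 87/1000
  11/100×21/50 = 231/5000
Sum = 333/2500

P(defect) = 333/2500 ≈ 13.32%


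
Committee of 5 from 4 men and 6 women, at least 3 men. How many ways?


Count by #men:
  3M,2W: C(4,3)×C(6,2)=60
  4M,1W: C(4,4)×C(6,1)=6
Total = 66

66


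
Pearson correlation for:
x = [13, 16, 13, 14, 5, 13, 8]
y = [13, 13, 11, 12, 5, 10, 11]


n=7, Σx=82, Σy=75, Σxy=931, Σx²=1048, Σy²=849
r = (7×931 - 82×75)/√((7×1048 - 82²)(7×849 - 75²))
= 367/√(612×318) = 367/√194616 ≈ 367/441.1530 ≈ 0.8319

r ≈ 0.8319


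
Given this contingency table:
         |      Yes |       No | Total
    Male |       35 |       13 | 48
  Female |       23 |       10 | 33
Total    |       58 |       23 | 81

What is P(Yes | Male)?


P(Yes | Male) = 35/(35+13) = 35/48

P(Yes|Male) = 35/48 ≈ 72.92%


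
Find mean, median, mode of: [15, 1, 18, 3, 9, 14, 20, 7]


Sorted: [1, 3, 7, 9, 14, 15, 18, 20]
Mean = 87/8
Median = 23/2
Freq: {15: 1, 1: 1, 18: 1, 3: 1, 9: 1, 14: 1, 20: 1, 7: 1}
Mode: No mode

Mean=87/8, Median=23/2, Mode=No mode


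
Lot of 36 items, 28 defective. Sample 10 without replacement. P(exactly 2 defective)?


Hypergeometric: C(28,2)×C(8,8)/C(36,10)
= 378×1/254186856 = 1/672452

P(X=2) = 1/672452 ≈ 0.00%


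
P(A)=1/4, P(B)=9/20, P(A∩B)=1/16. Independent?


P(A)×P(B) = 9/80
P(A∩B) = 1/16
Not equal → NOT independent

No, not independent


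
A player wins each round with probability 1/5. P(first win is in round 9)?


Geometric: P(X=9) = (1-p)^(k-1)×p = (4/5)^8×1/5 = 65536/1953125

P(X=9) = 65536/1953125 ≈ 3.36%


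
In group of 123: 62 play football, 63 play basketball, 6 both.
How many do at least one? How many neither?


|A∪B| = 62+63-6 = 119
Neither = 123-119 = 4

At least one: 119; Neither: 4


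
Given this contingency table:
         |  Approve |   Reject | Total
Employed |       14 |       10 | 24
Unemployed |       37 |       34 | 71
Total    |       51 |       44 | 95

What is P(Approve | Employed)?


P(Approve | Employed) = 14/(14+10) = 14/24 = 7/12

P(Approve|Employed) = 7/12 ≈ 58.33%


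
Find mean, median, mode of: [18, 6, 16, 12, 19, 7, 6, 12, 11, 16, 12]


Sorted: [6, 6, 7, 11, 12, 12, 12, 16, 16, 18, 19]
Mean = 135/11
Median = 12
Freq: {18: 1, 6: 2, 16: 2, 12: 3, 19: 1, 7: 1, 11: 1}
Mode: [12]

Mean=135/11, Median=12, Mode=12


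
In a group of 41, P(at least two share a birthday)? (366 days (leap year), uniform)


P(all different) = Π(366-i)/366 for i=0..40
= 0.097493
P(match) = 1 - 0.097493 = 0.902507

P ≈ 0.9025 ≈ 90.25%


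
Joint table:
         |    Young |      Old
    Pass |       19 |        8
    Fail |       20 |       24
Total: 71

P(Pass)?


P(Pass) = (19+8)/71 = 27/71

P(Pass) = 27/71 ≈ 38.03%


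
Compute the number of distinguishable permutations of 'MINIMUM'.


Letters: 7, freq: {'M': 3, 'I': 2, 'N': 1, 'U': 1}
7!/(3!×2!×1!×1!) = 5040/12 = 420

420


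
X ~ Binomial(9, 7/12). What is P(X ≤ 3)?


P(X ≤ 3) = Σ P(X=i) for i=0..3
P(X=0) = 1953125/5159780352
P(X=1) = 2734375/573308928
P(X=2) = 3828125/143327232
P(X=3) = 37515625/429981696
Sum = 153640625/1289945088

P(X ≤ 3) = 153640625/1289945088 ≈ 11.91%


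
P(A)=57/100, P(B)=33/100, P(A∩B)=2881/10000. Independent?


P(A)×P(B) = 1881/10000
P(A∩B) = 2881/10000
Not equal → NOT independent

No, not independent


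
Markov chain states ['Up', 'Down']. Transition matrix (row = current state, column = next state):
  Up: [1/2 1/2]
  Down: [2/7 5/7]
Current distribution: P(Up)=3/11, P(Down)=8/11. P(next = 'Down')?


P(next=Down) = Σᵢ P(now=i)×P(i→Down)
= 3/11×1/2 + 8/11×5/7
= 3/22 + 40/77 = 101/154

P = 101/154 ≈ 0.6558


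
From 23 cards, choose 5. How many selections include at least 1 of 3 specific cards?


Complement: C(23,5) - C(20,5) = 33649 - 15504 = 18145

18145


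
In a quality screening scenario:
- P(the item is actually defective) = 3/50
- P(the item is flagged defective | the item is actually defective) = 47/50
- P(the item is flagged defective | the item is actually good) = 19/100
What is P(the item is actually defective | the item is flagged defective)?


Using Bayes' theorem:
P(A|B) = P(B|A)·P(A) / P(B)

P(the item is flagged defective) = 47/50 × 3/50 + 19/100 × 47/50
= 141/2500 + 893/5000 = 47/200

P(the item is actually defective|the item is flagged defective) = (141/2500) / (47/200) = 6/25

P(the item is actually defective|the item is flagged defective) = 6/25 ≈ 24.00%


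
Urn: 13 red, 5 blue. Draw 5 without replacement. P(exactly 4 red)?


Hypergeometric: C(13,4)×C(5,1)/C(18,5)
= 715×5/8568 = 3575/8568

P(X=4) = 3575/8568 ≈ 41.73%


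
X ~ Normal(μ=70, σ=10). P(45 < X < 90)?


z₁=(45-70)/10=-2.5, z₂=(90-70)/10=2.0
P = Φ(2.0) - Φ(-2.5) = 0.977250 - 0.006210 = 0.971040 ≈ 0.9710

P(45 < X < 90) ≈ 0.9710


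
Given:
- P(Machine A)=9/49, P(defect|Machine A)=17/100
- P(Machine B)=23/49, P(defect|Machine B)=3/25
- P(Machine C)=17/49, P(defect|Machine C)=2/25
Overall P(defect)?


P(B) = Σ P(B|Aᵢ)×P(Aᵢ)
  17/100×9/49 = 153/4900
  3/25×23/49 = 69/1225
  2/25×17/49 = 34/1225
Sum = 113/980

P(defect) = 113/980 ≈ 11.53%


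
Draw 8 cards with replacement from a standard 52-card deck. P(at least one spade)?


P(not a spade) = 39/52 = 3/4
P(none in 8 draws) = (3/4)^8 = 6561/65536
P(≥1 spade) = 1 - 6561/65536 = 58975/65536

P = 58975/65536 ≈ 89.99%


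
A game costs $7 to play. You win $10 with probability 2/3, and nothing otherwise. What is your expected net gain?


E[gain] = (10-7)×2/3 + (-7)×1/3
= 2 - 7/3 = -1/3

Expected net gain = $-1/3 ≈ $-0.33


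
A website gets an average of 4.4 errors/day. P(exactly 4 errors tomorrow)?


Poisson(λ=4.4): P(X=4) = e^(-λ)×λ^k/k!
= e^(-4.4) × 4.4^4 / 4!
≈ 0.0122773399 × 374.8096 / 24 ≈ 0.191736

P(X=4) ≈ 0.191736 ≈ 19.17%


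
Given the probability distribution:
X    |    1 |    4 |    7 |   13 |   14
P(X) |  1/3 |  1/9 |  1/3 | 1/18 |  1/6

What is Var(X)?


E[X] = 37/6
E[X²] = 121/2
Var(X) = E[X²] - (E[X])² = 121/2 - 1369/36 = 809/36

Var(X) = 809/36 ≈ 22.4722


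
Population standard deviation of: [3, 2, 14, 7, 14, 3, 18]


Mean = 61/7
  (3-61/7)²=1600/49
  (2-61/7)²=2209/49
  (14-61/7)²=1369/49
  (7-61/7)²=144/49
  (14-61/7)²=1369/49
  (3-61/7)²=1600/49
  (18-61/7)²=4225/49
Σ(x-μ)² = 1788/7
σ² = (1788/7)/7 = 1788/49

σ = √(1788/49) ≈ 6.0407


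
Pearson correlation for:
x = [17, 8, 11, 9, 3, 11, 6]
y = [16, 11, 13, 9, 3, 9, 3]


n=7, Σx=65, Σy=64, Σxy=710, Σx²=721, Σy²=726
r = (7×710 - 65×64)/√((7×721 - 65²)(7×726 - 64²))
= 810/√(822×986) = 810/√810492 ≈ 810/900.2733 ≈ 0.8997

r ≈ 0.8997


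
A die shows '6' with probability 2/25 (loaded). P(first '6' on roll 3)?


Geometric: P(X=3) = (1-p)^(k-1)×p = (23/25)^2×2/25 = 1058/15625

P(X=3) = 1058/15625 ≈ 6.77%


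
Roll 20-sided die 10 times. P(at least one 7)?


P(no 7)^10 = (19/20)^10 = 6131066257801/10240000000000
P(≥1) = 1 - 6131066257801/10240000000000 = 4108933742199/10240000000000

P = 4108933742199/10240000000000 ≈ 40.13%


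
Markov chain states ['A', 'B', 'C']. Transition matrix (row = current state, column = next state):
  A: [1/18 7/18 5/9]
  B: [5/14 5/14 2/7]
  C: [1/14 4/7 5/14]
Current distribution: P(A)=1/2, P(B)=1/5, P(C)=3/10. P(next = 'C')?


P(next=C) = Σᵢ P(now=i)×P(i→C)
= 1/2×5/9 + 1/5×2/7 + 3/10×5/14
= 5/18 + 2/35 + 3/28 = 557/1260

P = 557/1260 ≈ 0.4421


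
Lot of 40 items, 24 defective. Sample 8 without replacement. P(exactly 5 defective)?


Hypergeometric: C(24,5)×C(16,3)/C(40,8)
= 42504×560/76904685 = 144256/466089

P(X=5) = 144256/466089 ≈ 30.95%


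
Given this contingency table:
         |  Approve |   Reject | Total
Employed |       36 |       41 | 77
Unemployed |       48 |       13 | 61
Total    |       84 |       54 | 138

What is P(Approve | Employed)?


P(Approve | Employed) = 36/(36+41) = 36/77

P(Approve|Employed) = 36/77 ≈ 46.75%


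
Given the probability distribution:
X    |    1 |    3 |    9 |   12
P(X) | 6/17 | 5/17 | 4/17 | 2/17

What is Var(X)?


E[X] = 81/17
E[X²] = 39
Var(X) = E[X²] - (E[X])² = 39 - 6561/289 = 4710/289

Var(X) = 4710/289 ≈ 16.2976


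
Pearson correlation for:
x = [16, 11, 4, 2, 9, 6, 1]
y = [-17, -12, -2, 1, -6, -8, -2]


n=7, Σx=49, Σy=-46, Σxy=-514, Σx²=515, Σy²=542
r = (7×(-514) - 49×(-46))/√((7×515 - 49²)(7×542 - (-46)²))
= -1344/√(1204×1678) = -1344/√2020312 ≈ -1344/1421.3768 ≈ -0.9456

r ≈ -0.9456


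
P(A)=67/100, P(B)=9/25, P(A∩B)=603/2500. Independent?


P(A)×P(B) = 603/2500
P(A∩B) = 603/2500
Equal ✓ → Independent

Yes, independent


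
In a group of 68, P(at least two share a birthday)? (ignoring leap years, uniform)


P(all different) = Π(365-i)/365 for i=0..67
= 0.001274
P(match) = 1 - 0.001274 = 0.998726

P ≈ 0.9987 ≈ 99.87%


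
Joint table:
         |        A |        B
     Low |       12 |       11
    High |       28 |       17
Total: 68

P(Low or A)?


P(Low∨A) = P(Low) + P(A) - P(Low∧A)
= (23 + 40 - 12)/68 = 51/68 = 3/4

P = 3/4 ≈ 75.00%


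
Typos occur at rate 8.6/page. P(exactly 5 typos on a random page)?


Poisson(λ=8.6): P(X=5) = e^(-λ)×λ^k/k!
= e^(-8.6) × 8.6^5 / 5!
≈ 0.0001841057937 × 47042.70176 / 120 ≈ 0.072174

P(X=5) ≈ 0.072174 ≈ 7.22%


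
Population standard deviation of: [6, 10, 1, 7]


Mean = 24/4 = 6
  (6-6)²=0
  (10-6)²=16
  (1-6)²=25
  (7-6)²=1
Σ(x-μ)² = 42
σ² = 42/4 = 21/2

σ = √(21/2) ≈ 3.2404


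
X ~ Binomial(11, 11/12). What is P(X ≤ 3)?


P(X ≤ 3) = Σ P(X=i) for i=0..3
P(X=0) = 1/743008370688
P(X=1) = 121/743008370688
P(X=2) = 6655/743008370688
P(X=3) = 73205/247669456896
Sum = 9433/30958682112

P(X ≤ 3) = 9433/30958682112 ≈ 0.00%


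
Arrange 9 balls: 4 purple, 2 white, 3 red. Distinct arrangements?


9!/(4!×2!×3!) = 1260

1260


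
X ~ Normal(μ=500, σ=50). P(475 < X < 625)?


z₁=(475-500)/50=-0.5, z₂=(625-500)/50=2.5
P = Φ(2.5) - Φ(-0.5) = 0.993790 - 0.308538 = 0.685252 ≈ 0.6853

P(475 < X < 625) ≈ 0.6853


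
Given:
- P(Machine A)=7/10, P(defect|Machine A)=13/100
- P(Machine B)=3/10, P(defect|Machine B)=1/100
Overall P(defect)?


P(B) = Σ P(B|Aᵢ)×P(Aᵢ)
  13/100×7/10 = 91/1000
  1/100×3/10 = 3/1000
Sum = 47/500

P(defect) = 47/500 ≈ 9.40%


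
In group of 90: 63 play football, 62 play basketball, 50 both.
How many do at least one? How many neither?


|A∪B| = 63+62-50 = 75
Neither = 90-75 = 15

At least one: 75; Neither: 15


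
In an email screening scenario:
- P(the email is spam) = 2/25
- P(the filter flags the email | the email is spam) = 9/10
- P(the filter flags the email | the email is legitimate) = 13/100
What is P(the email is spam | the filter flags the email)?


Using Bayes' theorem:
P(A|B) = P(B|A)·P(A) / P(B)

P(the filter flags the email) = 9/10 × 2/25 + 13/100 × 23/25
= 9/125 + 299/2500 = 479/2500

P(the email is spam|the filter flags the email) = (9/125) / (479/2500) = 180/479

P(the email is spam|the filter flags the email) = 180/479 ≈ 37.58%


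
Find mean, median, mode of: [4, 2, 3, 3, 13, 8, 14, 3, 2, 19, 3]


Sorted: [2, 2, 3, 3, 3, 3, 4, 8, 13, 14, 19]
Mean = 74/11
Median = 3
Freq: {4: 1, 2: 2, 3: 4, 13: 1, 8: 1, 14: 1, 19: 1}
Mode: [3]

Mean=74/11, Median=3, Mode=3


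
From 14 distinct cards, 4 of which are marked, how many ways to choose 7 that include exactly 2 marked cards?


Choose 2 of the 4 marked cards and 5 of the other 10 cards:
C(4,2)×C(10,5) = 6×252 = 1512

1512


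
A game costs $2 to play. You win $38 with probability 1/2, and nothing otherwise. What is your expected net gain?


E[gain] = (38-2)×1/2 + (-2)×1/2
= 18 - 1 = 17

Expected net gain = $17 ≈ $17.00


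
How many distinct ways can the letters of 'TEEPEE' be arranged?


Letters: 6, freq: {'T': 1, 'E': 4, 'P': 1}
6!/(1!×4!×1!) = 720/24 = 30

30


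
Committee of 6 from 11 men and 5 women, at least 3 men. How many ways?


Count by #men:
  3M,3W: C(11,3)×C(5,3)=1650
  4M,2W: C(11,4)×C(5,2)=3300
  5M,1W: C(11,5)×C(5,1)=2310
  6M,0W: C(11,6)×C(5,0)=462
Total = 7722

7722


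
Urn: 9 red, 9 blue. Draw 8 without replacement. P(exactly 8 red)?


Hypergeometric: C(9,8)×C(9,0)/C(18,8)
= 9×1/43758 = 1/4862

P(X=8) = 1/4862 ≈ 0.02%


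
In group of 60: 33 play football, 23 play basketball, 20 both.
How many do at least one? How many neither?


|A∪B| = 33+23-20 = 36
Neither = 60-36 = 24

At least one: 36; Neither: 24


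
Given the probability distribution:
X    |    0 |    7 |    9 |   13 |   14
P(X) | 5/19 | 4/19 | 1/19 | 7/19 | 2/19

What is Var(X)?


E[X] = 156/19
E[X²] = 1852/19
Var(X) = E[X²] - (E[X])² = 1852/19 - 24336/361 = 10852/361

Var(X) = 10852/361 ≈ 30.0609


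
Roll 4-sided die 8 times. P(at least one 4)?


P(no 4)^8 = (3/4)^8 = 6561/65536
P(≥1) = 1 - 6561/65536 = 58975/65536

P = 58975/65536 ≈ 89.99%


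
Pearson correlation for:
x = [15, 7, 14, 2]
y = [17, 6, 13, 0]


n=4, Σx=38, Σy=36, Σxy=479, Σx²=474, Σy²=494
r = (4×479 - 38×36)/√((4×474 - 38²)(4×494 - 36²))
= 548/√(452×680) = 548/√307360 ≈ 548/554.4006 ≈ 0.9885

r ≈ 0.9885


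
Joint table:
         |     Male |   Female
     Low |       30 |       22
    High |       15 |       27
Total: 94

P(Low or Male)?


P(Low∨Male) = P(Low) + P(Male) - P(Low∧Male)
= (52 + 45 - 30)/94 = 67/94

P = 67/94 ≈ 71.28%


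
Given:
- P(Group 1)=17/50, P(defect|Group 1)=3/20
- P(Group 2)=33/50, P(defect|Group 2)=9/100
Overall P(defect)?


P(B) = Σ P(B|Aᵢ)×P(Aᵢ)
  3/20×17/50 = 51/1000
  9/100×33/50 = 297/5000
Sum = 69/625

P(defect) = 69/625 ≈ 11.04%


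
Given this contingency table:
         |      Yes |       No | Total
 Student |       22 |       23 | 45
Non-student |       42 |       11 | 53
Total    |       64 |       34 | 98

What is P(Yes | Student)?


P(Yes | Student) = 22/(22+23) = 22/45

P(Yes|Student) = 22/45 ≈ 48.89%


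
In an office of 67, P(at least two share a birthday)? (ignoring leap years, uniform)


P(all different) = Π(365-i)/365 for i=0..66
= 0.001560
P(match) = 1 - 0.001560 = 0.998440

P ≈ 0.9984 ≈ 99.84%


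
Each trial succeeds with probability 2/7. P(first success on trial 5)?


Geometric: P(X=5) = (1-p)^(k-1)×p = (5/7)^4×2/7 = 1250/16807

P(X=5) = 1250/16807 ≈ 7.44%


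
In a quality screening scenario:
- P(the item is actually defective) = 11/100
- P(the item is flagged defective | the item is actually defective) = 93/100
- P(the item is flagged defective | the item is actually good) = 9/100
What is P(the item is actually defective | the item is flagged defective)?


Using Bayes' theorem:
P(A|B) = P(B|A)·P(A) / P(B)

P(the item is flagged defective) = 93/100 × 11/100 + 9/100 × 89/100
= 1023/10000 + 801/10000 = 114/625

P(the item is actually defective|the item is flagged defective) = (1023/10000) / (114/625) = 341/608

P(the item is actually defective|the item is flagged defective) = 341/608 ≈ 56.09%


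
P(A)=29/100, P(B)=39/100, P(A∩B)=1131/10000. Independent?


P(A)×P(B) = 1131/10000
P(A∩B) = 1131/10000
Equal ✓ → Independent

Yes, independent


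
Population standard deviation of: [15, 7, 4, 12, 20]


Mean = 58/5
  (15-58/5)²=289/25
  (7-58/5)²=529/25
  (4-58/5)²=1444/25
  (12-58/5)²=4/25
  (20-58/5)²=1764/25
Σ(x-μ)² = 806/5
σ² = (806/5)/5 = 806/25

σ = √(806/25) ≈ 5.6780


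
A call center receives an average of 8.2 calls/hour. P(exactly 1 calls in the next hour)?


Poisson(λ=8.2): P(X=1) = e^(-λ)×λ^k/k!
= e^(-8.2) × 8.2^1 / 1!
≈ 0.00027465357 × 8.2 / 1 ≈ 0.002252

P(X=1) ≈ 0.002252 ≈ 0.23%


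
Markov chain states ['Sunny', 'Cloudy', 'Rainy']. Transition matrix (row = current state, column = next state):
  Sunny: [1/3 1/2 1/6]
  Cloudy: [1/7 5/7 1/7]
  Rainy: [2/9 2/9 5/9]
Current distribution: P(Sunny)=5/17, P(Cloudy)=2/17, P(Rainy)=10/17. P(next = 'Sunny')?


P(next=Sunny) = Σᵢ P(now=i)×P(i→Sunny)
= 5/17×1/3 + 2/17×1/7 + 10/17×2/9
= 5/51 + 2/119 + 20/153 = 263/1071

P = 263/1071 ≈ 0.2456


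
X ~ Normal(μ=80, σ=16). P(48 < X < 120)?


z₁=(48-80)/16=-2.0, z₂=(120-80)/16=2.5
P = Φ(2.5) - Φ(-2.0) = 0.993790 - 0.022750 = 0.971040 ≈ 0.9710

P(48 < X < 120) ≈ 0.9710


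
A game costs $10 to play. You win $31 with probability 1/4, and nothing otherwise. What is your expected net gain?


E[gain] = (31-10)×1/4 + (-10)×3/4
= 21/4 - 15/2 = -9/4

Expected net gain = $-9/4 ≈ $-2.25


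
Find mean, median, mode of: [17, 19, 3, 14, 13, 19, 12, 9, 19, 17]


Sorted: [3, 9, 12, 13, 14, 17, 17, 19, 19, 19]
Mean = 142/10 = 71/5
Median = 31/2
Freq: {17: 2, 19: 3, 3: 1, 14: 1, 13: 1, 12: 1, 9: 1}
Mode: [19]

Mean=71/5, Median=31/2, Mode=19


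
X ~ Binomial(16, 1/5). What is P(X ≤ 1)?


P(X ≤ 1) = Σ P(X=i) for i=0..1
P(X=0) = 4294967296/152587890625
P(X=1) = 17179869184/152587890625
Sum = 4294967296/30517578125

P(X ≤ 1) = 4294967296/30517578125 ≈ 14.07%


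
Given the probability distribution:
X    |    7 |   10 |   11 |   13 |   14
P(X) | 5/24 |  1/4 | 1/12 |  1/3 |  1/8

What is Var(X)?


E[X] = 263/24
E[X²] = 1009/8
Var(X) = E[X²] - (E[X])² = 1009/8 - 69169/576 = 3479/576

Var(X) = 3479/576 ≈ 6.0399


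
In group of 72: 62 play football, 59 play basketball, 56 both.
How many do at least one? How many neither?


|A∪B| = 62+59-56 = 65
Neither = 72-65 = 7

At least one: 65; Neither: 7


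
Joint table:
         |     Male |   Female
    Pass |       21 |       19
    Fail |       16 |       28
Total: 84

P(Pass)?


P(Pass) = (21+19)/84 = 40/84 = 10/21

P(Pass) = 10/21 ≈ 47.62%


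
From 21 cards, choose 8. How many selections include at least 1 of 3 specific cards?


Complement: C(21,8) - C(18,8) = 203490 - 43758 = 159732

159732


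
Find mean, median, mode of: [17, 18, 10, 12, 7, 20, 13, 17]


Sorted: [7, 10, 12, 13, 17, 17, 18, 20]
Mean = 114/8 = 57/4
Median = 15
Freq: {17: 2, 18: 1, 10: 1, 12: 1, 7: 1, 20: 1, 13: 1}
Mode: [17]

Mean=57/4, Median=15, Mode=17


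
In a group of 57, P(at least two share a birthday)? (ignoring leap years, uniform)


P(all different) = Π(365-i)/365 for i=0..56
= 0.009878
P(match) = 1 - 0.009878 = 0.990122

P ≈ 0.9901 ≈ 99.01%


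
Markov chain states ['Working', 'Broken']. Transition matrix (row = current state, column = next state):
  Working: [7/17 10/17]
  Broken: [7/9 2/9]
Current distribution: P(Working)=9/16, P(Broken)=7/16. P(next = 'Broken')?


P(next=Broken) = Σᵢ P(now=i)×P(i→Broken)
= 9/16×10/17 + 7/16×2/9
= 45/136 + 7/72 = 131/306

P = 131/306 ≈ 0.4281


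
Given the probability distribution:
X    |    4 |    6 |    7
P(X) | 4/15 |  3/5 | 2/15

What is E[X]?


E[X] = Σ x·P(X=x)
= (4)×(4/15) + (6)×(3/5) + (7)×(2/15)
= 28/5

E[X] = 28/5


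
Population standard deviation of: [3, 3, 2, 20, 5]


Mean = 33/5
  (3-33/5)²=324/25
  (3-33/5)²=324/25
  (2-33/5)²=529/25
  (20-33/5)²=4489/25
  (5-33/5)²=64/25
Σ(x-μ)² = 1146/5
σ² = (1146/5)/5 = 1146/25

σ = √(1146/25) ≈ 6.7705


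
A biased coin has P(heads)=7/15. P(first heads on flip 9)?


Geometric: P(X=9) = (1-p)^(k-1)×p = (8/15)^8×7/15 = 117440512/38443359375

P(X=9) = 117440512/38443359375 ≈ 0.31%


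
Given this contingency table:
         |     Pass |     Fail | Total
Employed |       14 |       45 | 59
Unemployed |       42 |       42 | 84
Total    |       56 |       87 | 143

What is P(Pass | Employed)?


P(Pass | Employed) = 14/(14+45) = 14/59

P(Pass|Employed) = 14/59 ≈ 23.73%


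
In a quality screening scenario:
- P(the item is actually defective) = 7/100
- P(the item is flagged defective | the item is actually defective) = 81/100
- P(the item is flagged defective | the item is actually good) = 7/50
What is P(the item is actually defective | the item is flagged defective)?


Using Bayes' theorem:
P(A|B) = P(B|A)·P(A) / P(B)

P(the item is flagged defective) = 81/100 × 7/100 + 7/50 × 93/100
= 567/10000 + 651/5000 = 1869/10000

P(the item is actually defective|the item is flagged defective) = (567/10000) / (1869/10000) = 27/89

P(the item is actually defective|the item is flagged defective) = 27/89 ≈ 30.34%


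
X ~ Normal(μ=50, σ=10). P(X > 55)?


z = (55-50)/10 = 0.5
P(X > 55) = 1 - P(Z ≤ 0.5) = 1 - 0.6915 = 0.3085

P(X > 55) ≈ 0.3085


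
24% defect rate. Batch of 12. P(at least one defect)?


P(all good) = (19/25)^12 = 2213314919066161/59604644775390625
P(≥1 defect) = 57391329856324464/59604644775390625

P = 57391329856324464/59604644775390625 ≈ 96.29%


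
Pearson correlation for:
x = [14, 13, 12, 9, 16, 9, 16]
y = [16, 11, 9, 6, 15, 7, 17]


n=7, Σx=89, Σy=81, Σxy=1104, Σx²=1183, Σy²=1057
r = (7×1104 - 89×81)/√((7×1183 - 89²)(7×1057 - 81²))
= 519/√(360×838) = 519/√301680 ≈ 519/549.2540 ≈ 0.9449

r ≈ 0.9449


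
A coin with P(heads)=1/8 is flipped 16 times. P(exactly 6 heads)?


Binomial: P(X=6) = C(16,6)×p^6×(1-p)^10
= 8008 × 1/262144 × 282475249/1073741824 = 282757724249/35184372088832

P(X=6) = 282757724249/35184372088832 ≈ 0.80%


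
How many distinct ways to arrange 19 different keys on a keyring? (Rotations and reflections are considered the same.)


Free circular arrangements: rotations and reflections both identified.
(n-1)!/2 = 18!/2 = 6402373705728000/2 = 3201186852864000

3201186852864000


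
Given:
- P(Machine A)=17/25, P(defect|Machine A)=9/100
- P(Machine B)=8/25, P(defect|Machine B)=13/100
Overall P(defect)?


P(B) = Σ P(B|Aᵢ)×P(Aᵢ)
  9/100×17/25 = 153/2500
  13/100×8/25 = 26/625
Sum = 257/2500

P(defect) = 257/2500 ≈ 10.28%


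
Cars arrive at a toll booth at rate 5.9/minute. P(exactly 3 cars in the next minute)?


Poisson(λ=5.9): P(X=3) = e^(-λ)×λ^k/k!
= e^(-5.9) × 5.9^3 / 3!
≈ 0.002739444819 × 205.379 / 6 ≈ 0.093771

P(X=3) ≈ 0.093771 ≈ 9.38%


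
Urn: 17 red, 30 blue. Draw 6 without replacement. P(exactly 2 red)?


Hypergeometric: C(17,2)×C(30,4)/C(47,6)
= 136×27405/10737573 = 177480/511313

P(X=2) = 177480/511313 ≈ 34.71%


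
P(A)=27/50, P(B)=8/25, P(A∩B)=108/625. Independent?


P(A)×P(B) = 108/625
P(A∩B) = 108/625
Equal ✓ → Independent

Yes, independent


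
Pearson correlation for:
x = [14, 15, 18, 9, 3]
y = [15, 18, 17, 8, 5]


n=5, Σx=59, Σy=63, Σxy=873, Σx²=835, Σy²=927
r = (5×873 - 59×63)/√((5×835 - 59²)(5×927 - 63²))
= 648/√(694×666) = 648/√462204 ≈ 648/679.8559 ≈ 0.9531

r ≈ 0.9531


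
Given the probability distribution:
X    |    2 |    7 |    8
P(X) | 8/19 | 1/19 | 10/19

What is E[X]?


E[X] = Σ x·P(X=x)
= (2)×(8/19) + (7)×(1/19) + (8)×(10/19)
= 103/19

E[X] = 103/19


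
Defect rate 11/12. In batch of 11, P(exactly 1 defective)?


Binomial: P(X=1) = C(11,1)×p^1×(1-p)^10
= 11 × 11/12 × 1/61917364224 = 121/743008370688

P(X=1) = 121/743008370688 ≈ 0.00%


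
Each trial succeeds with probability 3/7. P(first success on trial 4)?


Geometric: P(X=4) = (1-p)^(k-1)×p = (4/7)^3×3/7 = 192/2401

P(X=4) = 192/2401 ≈ 8.00%


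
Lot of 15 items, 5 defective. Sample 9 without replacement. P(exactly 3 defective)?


Hypergeometric: C(5,3)×C(10,6)/C(15,9)
= 10×210/5005 = 60/143

P(X=3) = 60/143 ≈ 41.96%


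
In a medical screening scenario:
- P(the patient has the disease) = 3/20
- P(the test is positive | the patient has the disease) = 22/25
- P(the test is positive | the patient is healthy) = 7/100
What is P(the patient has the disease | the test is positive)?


Using Bayes' theorem:
P(A|B) = P(B|A)·P(A) / P(B)

P(the test is positive) = 22/25 × 3/20 + 7/100 × 17/20
= 33/250 + 119/2000 = 383/2000

P(the patient has the disease|the test is positive) = (33/250) / (383/2000) = 264/383

P(the patient has the disease|the test is positive) = 264/383 ≈ 68.93%


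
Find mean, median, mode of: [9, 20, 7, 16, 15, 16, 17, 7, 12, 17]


Sorted: [7, 7, 9, 12, 15, 16, 16, 17, 17, 20]
Mean = 136/10 = 68/5
Median = 31/2
Freq: {9: 1, 20: 1, 7: 2, 16: 2, 15: 1, 17: 2, 12: 1}
Mode: [7, 16, 17]

Mean=68/5, Median=31/2, Mode=[7, 16, 17]


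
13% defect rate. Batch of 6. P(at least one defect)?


P(all good) = (87/100)^6 = 433626201009/1000000000000
P(≥1 defect) = 566373798991/1000000000000

P = 566373798991/1000000000000 ≈ 56.64%


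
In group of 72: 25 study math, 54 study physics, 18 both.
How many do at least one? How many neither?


|A∪B| = 25+54-18 = 61
Neither = 72-61 = 11

At least one: 61; Neither: 11


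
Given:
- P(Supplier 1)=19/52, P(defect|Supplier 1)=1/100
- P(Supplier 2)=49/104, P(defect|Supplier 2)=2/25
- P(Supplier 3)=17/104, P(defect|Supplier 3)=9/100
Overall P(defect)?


P(B) = Σ P(B|Aᵢ)×P(Aᵢ)
  1/100×19/52 = 19/5200
  2/25×49/104 = 49/1300
  9/100×17/104 = 153/10400
Sum = 583/10400

P(defect) = 583/10400 ≈ 5.61%


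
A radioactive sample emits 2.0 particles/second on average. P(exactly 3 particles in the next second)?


Poisson(λ=2.0): P(X=3) = e^(-λ)×λ^k/k!
= e^(-2.0) × 2.0^3 / 3!
≈ 0.1353352832 × 8 / 6 ≈ 0.180447

P(X=3) ≈ 0.180447 ≈ 18.04%


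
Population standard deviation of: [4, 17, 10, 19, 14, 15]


Mean = 79/6
  (4-79/6)²=3025/36
  (17-79/6)²=529/36
  (10-79/6)²=361/36
  (19-79/6)²=1225/36
  (14-79/6)²=25/36
  (15-79/6)²=121/36
Σ(x-μ)² = 881/6
σ² = (881/6)/6 = 881/36

σ = √(881/36) ≈ 4.9469
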